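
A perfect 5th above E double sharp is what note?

A fifth above E lands on the letter B.
A perfect fifth spans 7 semitones, so E## moves to pitch class 1. On the letter B that is B##.

B##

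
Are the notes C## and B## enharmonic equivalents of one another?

No

C## is pitch class 2; B## is pitch class 1.
The pitch classes differ (2 vs. 1), so they are not enharmonic equivalents.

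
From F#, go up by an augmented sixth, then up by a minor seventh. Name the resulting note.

C##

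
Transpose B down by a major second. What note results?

B down a major second is A, so the target letter is A.
From B, a major second is 2 semitones down: A.

A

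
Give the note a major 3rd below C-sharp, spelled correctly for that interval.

A

A third below C lands on the letter A.
A major third spans 4 semitones, so C# moves to pitch class 9. On the letter A that is A.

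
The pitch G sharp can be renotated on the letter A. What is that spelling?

Ab

Plain A sits 1 semitone above G#, so on the letter A the same pitch needs a flat: Ab.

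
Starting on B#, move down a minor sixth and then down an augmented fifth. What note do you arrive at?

A minor sixth down from B# is D## (letter D, 8 semitones down).
An augmented fifth down from D## is G# (letter G, 8 semitones down).

G#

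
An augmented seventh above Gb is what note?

F#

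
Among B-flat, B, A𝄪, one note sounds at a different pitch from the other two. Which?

Bb

In 12-tone equal temperament, enharmonic equivalents share a pitch class. Bb is pitch class 10; B is pitch class 11; A## is pitch class 11.
B and A## share pitch class 11, while Bb is pitch class 10.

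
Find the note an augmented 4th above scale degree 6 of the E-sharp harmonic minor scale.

F##

Scale degree 6 of E# harmonic minor is C#.
An augmented fourth (6 semitones) above C# lands on the letter F, giving F##.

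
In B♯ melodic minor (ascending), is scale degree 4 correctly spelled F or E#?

E#

Each scale degree takes a distinct letter name. Degree 4 of a scale on B must use the letter E.
E# and F are enharmonically the same pitch, but only E# uses the letter E, so it is the correct spelling here.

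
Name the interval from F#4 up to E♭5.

diminished seventh

Counting letters F–G–A–B–C–D–E gives a seventh.
F#→Eb = 9 semitones, 2 narrower than the major seventh (11), so diminished.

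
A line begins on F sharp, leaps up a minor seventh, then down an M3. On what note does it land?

C

A minor seventh up from F# is E (letter E, 10 semitones up).
A major third down from E is C (letter C, 4 semitones down).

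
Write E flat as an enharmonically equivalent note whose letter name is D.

D#

Eb is pitch class 3. The letter D alone is pitch class 2.
To reach pitch class 3 from D requires an offset of +1 semitone, i.e. sharp: D#.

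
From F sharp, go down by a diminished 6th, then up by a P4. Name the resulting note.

A diminished sixth down from F# is A## (letter A, 7 semitones down).
A perfect fourth up from A## is D## (letter D, 5 semitones up).

D##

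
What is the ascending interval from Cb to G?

augmented fifth

The letter names run C→G, a span of 4 letter steps, so the interval is some kind of fifth.
Cb to G is 8 semitones. A perfect fifth is 7, so 8 makes it augmented.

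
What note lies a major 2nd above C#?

A second above C lands on the letter D.
A major second spans 2 semitones, so C# moves to pitch class 3. On the letter D that is D#.

D#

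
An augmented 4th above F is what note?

F up a perfect fourth is Bb, so the target letter is B.
From F, an augmented fourth is 6 semitones up: B.

B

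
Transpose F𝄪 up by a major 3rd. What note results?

A##

A third above F lands on the letter A.
A major third spans 4 semitones, so F## moves to pitch class 11. On the letter A that is A##.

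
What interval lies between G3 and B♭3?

minor third

Counting letters G–A–B gives a third.
G→Bb = 3 semitones, 1 narrower than the major third (4), so minor.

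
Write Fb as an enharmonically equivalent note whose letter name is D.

D##

Plain D sits 2 semitones below Fb, so on the letter D the same pitch needs a double sharp: D##.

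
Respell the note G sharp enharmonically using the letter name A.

Ab

G# is pitch class 8. The letter A alone is pitch class 9.
To reach pitch class 8 from A requires an offset of -1 semitone, i.e. flat: Ab.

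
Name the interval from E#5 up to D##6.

major seventh

Counting letters E–F–G–A–B–C–D gives a seventh.
E#→D## = 11 semitones, exactly the major seventh.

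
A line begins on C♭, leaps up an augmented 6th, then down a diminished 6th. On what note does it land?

An augmented sixth up from Cb is A (letter A, 10 semitones up).
A diminished sixth down from A is C## (letter C, 7 semitones down).

C##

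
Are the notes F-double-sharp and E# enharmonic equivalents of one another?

No

F## is pitch class 7; E# is pitch class 5.
The pitch classes differ (7 vs. 5), so they are not enharmonic equivalents.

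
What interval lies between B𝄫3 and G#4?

Counting letters B–C–D–E–F–G gives a sixth.
Bbb→G# = 11 semitones, 2 wider than the major sixth (9), so doubly augmented.

doubly augmented sixth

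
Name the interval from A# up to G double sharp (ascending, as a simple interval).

major seventh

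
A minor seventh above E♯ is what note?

A seventh above E lands on the letter D.
A minor seventh spans 10 semitones, so E# moves to pitch class 3. On the letter D that is D#.

D#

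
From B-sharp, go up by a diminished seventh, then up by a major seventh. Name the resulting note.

G#

A diminished seventh up from B# is A (letter A, 9 semitones up).
A major seventh up from A is G# (letter G, 11 semitones up).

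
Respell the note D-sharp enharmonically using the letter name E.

Eb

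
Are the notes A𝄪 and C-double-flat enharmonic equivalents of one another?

No

Two spellings are enharmonically equivalent only if they share a pitch class.
Here A## → 11, Cbb → 10; 10 ≠ 11, so they are not.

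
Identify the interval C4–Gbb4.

doubly diminished fifth

The letter names run C→G, a span of 4 letter steps, so the interval is some kind of fifth.
C to Gbb is 5 semitones. A perfect fifth is 7, so 5 makes it doubly diminished.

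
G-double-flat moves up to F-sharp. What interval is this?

doubly augmented seventh

The letter names run G→F, a span of 6 letter steps, so the interval is some kind of seventh.
Gbb to F# is 13 semitones. A major seventh is 11, so 13 makes it doubly augmented.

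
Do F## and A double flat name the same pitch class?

F## = pitch class 7 and Abb = pitch class 7 — the same pitch class, so they are enharmonic equivalents.

Yes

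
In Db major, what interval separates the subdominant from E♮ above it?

The subdominant of Db major is Gb.
Gb up to E: letters G→E make it a sixth; 10 semitones makes it augmented.

augmented sixth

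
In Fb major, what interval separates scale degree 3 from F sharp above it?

Scale degree 3 of Fb major is Ab.
Ab up to F#: letters A→F make it a sixth; 10 semitones makes it augmented.

augmented sixth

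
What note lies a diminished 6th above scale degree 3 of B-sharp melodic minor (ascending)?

Scale degree 3 of B# melodic minor (ascending) is D#.
A diminished sixth (7 semitones) above D# lands on the letter B, giving Bb.

Bb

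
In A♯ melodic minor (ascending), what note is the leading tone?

G##

Degree 7 takes the letter 6 steps above A, which is G.
In melodic minor (ascending), degree 7 sits 11 semitones above the tonic. A# + 11 semitones is pitch class 9, spelled on G as G##.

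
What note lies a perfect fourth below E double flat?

E down a perfect fourth is B, so the target letter is B.
From Ebb, a perfect fourth is 5 semitones down: Bbb.

Bbb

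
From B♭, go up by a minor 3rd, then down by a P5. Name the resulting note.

Gb

A minor third up from Bb is Db (letter D, 3 semitones up).
A perfect fifth down from Db is Gb (letter G, 7 semitones down).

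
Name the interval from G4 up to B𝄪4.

Counting letters G–A–B gives a third.
G→B## = 6 semitones, 2 wider than the major third (4), so doubly augmented.

doubly augmented third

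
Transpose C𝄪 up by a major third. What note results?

E##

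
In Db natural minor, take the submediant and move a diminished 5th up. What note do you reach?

The submediant of Db natural minor is Bbb.
A diminished fifth (6 semitones) above Bbb lands on the letter F, giving Fbb.

Fbb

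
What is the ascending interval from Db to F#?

Counting letters D–E–F gives a third.
Db→F# = 5 semitones, 1 wider than the major third (4), so augmented.

augmented third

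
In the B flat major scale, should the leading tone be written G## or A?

Each scale degree takes a distinct letter name. Degree 7 of a scale on B must use the letter A.
A and G## are enharmonically the same pitch, but only A uses the letter A, so it is the correct spelling here.

A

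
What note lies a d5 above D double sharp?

A#

A fifth above D lands on the letter A.
A diminished fifth spans 6 semitones, so D## moves to pitch class 10. On the letter A that is A#.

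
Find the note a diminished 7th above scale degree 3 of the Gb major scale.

Abb

Scale degree 3 of Gb major is Bb.
A diminished seventh (9 semitones) above Bb lands on the letter A, giving Abb.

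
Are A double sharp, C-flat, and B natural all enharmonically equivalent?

Yes

A## = pitch class 11 and Cb = pitch class 11 and B = pitch class 11 — the same pitch class, so they are enharmonic equivalents.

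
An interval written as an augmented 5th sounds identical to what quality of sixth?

minor

An augmented fifth spans 8 semitones.
A sixth spanning 8 semitones is minor (the major sixth is 9).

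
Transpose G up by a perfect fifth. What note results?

G up a perfect fifth is D, so the target letter is D.
From G, a perfect fifth is 7 semitones up: D.

D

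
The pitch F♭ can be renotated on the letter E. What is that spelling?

Plain E sits at the same pitch as Fb, so on the letter E the same pitch needs a natural: E.

E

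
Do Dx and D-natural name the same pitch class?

D## is pitch class 4; D is pitch class 2.
The pitch classes differ (4 vs. 2), so they are not enharmonic equivalents.

No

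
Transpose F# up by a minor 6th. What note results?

D

A sixth above F lands on the letter D.
A minor sixth spans 8 semitones, so F# moves to pitch class 2. On the letter D that is D.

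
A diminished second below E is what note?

A second below E lands on the letter D.
A diminished second spans 0 semitones, so E moves to pitch class 4. On the letter D that is D##.

D##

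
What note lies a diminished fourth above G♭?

Cbb

A fourth above G lands on the letter C.
A diminished fourth spans 4 semitones, so Gb moves to pitch class 10. On the letter C that is Cbb.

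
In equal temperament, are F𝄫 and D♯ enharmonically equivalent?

Yes

Fbb = pitch class 3 and D# = pitch class 3 — the same pitch class, so they are enharmonic equivalents.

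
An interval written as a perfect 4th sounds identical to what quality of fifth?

A perfect fourth spans 5 semitones.
A fifth spanning 5 semitones is doubly diminished (the perfect fifth is 7).

doubly diminished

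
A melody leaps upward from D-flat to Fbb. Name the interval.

diminished third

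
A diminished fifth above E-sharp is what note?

B

E up a perfect fifth is B, so the target letter is B.
From E#, a diminished fifth is 6 semitones up: B.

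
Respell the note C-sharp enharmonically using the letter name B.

B##

C# is pitch class 1. The letter B alone is pitch class 11.
To reach pitch class 1 from B requires an offset of +2 semitones, i.e. double sharp: B##.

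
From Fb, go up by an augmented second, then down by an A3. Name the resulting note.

An augmented second up from Fb is G (letter G, 3 semitones up).
An augmented third down from G is Ebb (letter E, 5 semitones down).

Ebb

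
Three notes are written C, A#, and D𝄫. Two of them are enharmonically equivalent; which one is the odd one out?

In 12-tone equal temperament, enharmonic equivalents share a pitch class. C is pitch class 0; A# is pitch class 10; Dbb is pitch class 0.
C and Dbb share pitch class 0, while A# is pitch class 10.

A#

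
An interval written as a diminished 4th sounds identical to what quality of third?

major

A diminished fourth spans 4 semitones.
A third spanning 4 semitones is major (the major third is 4).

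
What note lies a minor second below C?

C down a major second is Bb, so the target letter is B.
From C, a minor second is 1 semitone down: B.

B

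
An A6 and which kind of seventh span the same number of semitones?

An augmented sixth spans 10 semitones.
A seventh spanning 10 semitones is minor (the major seventh is 11).

minor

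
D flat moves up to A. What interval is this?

The letter names run D→A, a span of 4 letter steps, so the interval is some kind of fifth.
Db to A is 8 semitones. A perfect fifth is 7, so 8 makes it augmented.

augmented fifth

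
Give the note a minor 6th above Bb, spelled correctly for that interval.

B up a major sixth is G#, so the target letter is G.
From Bb, a minor sixth is 8 semitones up: Gb.

Gb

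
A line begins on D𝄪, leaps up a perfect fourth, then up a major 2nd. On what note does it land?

A##

A perfect fourth up from D## is G## (letter G, 5 semitones up).
A major second up from G## is A## (letter A, 2 semitones up).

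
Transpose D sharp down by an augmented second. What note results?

A second below D lands on the letter C.
An augmented second spans 3 semitones, so D# moves to pitch class 0. On the letter C that is C.

C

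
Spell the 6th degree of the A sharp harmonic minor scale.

F#

Degree 6 takes the letter 5 steps above A, which is F.
In harmonic minor, degree 6 sits 8 semitones above the tonic. A# + 8 semitones is pitch class 6, spelled on F as F#.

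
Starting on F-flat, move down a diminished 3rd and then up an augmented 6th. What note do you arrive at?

B#

A diminished third down from Fb is D (letter D, 2 semitones down).
An augmented sixth up from D is B# (letter B, 10 semitones up).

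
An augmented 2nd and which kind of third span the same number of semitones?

minor

An augmented second spans 3 semitones.
A third spanning 3 semitones is minor (the major third is 4).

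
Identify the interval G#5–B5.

minor third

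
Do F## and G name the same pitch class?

F## = pitch class 7 and G = pitch class 7 — the same pitch class, so they are enharmonic equivalents.

Yes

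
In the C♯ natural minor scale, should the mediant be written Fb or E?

Each scale degree takes a distinct letter name. Degree 3 of a scale on C must use the letter E.
E and Fb are enharmonically the same pitch, but only E uses the letter E, so it is the correct spelling here.

E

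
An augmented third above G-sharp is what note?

B##

G up a major third is B, so the target letter is B.
From G#, an augmented third is 5 semitones up: B##.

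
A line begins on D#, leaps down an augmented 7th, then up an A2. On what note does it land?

An augmented seventh down from D# is Eb (letter E, 12 semitones down).
An augmented second up from Eb is F# (letter F, 3 semitones up).

F#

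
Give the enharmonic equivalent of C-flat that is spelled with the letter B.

B

Cb is pitch class 11. The letter B alone is pitch class 11.
Pitch class 11 on B needs no accidental: B.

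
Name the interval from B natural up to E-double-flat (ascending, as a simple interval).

Counting letters B–C–D–E gives a fourth.
B→Ebb = 3 semitones, 2 narrower than the perfect fourth (5), so doubly diminished.

doubly diminished fourth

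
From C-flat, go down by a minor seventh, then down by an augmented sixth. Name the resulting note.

A minor seventh down from Cb is Db (letter D, 10 semitones down).
An augmented sixth down from Db is Fbb (letter F, 10 semitones down).

Fbb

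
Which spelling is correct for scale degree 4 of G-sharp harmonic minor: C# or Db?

Each scale degree takes a distinct letter name. Degree 4 of a scale on G must use the letter C.
C# and Db are enharmonically the same pitch, but only C# uses the letter C, so it is the correct spelling here.

C#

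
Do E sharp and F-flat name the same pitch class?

Two spellings are enharmonically equivalent only if they share a pitch class.
Here E# → 5, Fb → 4; 4 ≠ 5, so they are not.

No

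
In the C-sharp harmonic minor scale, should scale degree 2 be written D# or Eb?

Each scale degree takes a distinct letter name. Degree 2 of a scale on C must use the letter D.
D# and Eb are enharmonically the same pitch, but only D# uses the letter D, so it is the correct spelling here.

D#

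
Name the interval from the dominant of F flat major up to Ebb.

minor third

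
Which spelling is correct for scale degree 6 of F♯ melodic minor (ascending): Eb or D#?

Each scale degree takes a distinct letter name. Degree 6 of a scale on F must use the letter D.
D# and Eb are enharmonically the same pitch, but only D# uses the letter D, so it is the correct spelling here.

D#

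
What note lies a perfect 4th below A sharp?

E#

A fourth below A lands on the letter E.
A perfect fourth spans 5 semitones, so A# moves to pitch class 5. On the letter E that is E#.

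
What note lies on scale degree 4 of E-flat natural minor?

The Eb natural minor scale runs Eb F Gb Ab Bb Cb Db.
Degree 4 is Ab.

Ab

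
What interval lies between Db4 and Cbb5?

diminished seventh

The letter names run D→C, a span of 6 letter steps, so the interval is some kind of seventh.
Db to Cbb is 9 semitones. A major seventh is 11, so 9 makes it diminished.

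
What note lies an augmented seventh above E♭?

E up a major seventh is D#, so the target letter is D.
From Eb, an augmented seventh is 12 semitones up: D#.

D#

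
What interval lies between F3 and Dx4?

doubly augmented sixth

The letter names run F→D, a span of 5 letter steps, so the interval is some kind of sixth.
F to D## is 11 semitones. A major sixth is 9, so 11 makes it doubly augmented.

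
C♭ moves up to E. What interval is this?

Counting letters C–D–E gives a third.
Cb→E = 5 semitones, 1 wider than the major third (4), so augmented.

augmented third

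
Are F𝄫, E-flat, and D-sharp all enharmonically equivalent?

Fbb = pitch class 3 and Eb = pitch class 3 and D# = pitch class 3 — the same pitch class, so they are enharmonic equivalents.

Yes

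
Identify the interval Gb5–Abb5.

minor second

Counting letters G–A gives a second.
Gb→Abb = 1 semitone, 1 narrower than the major second (2), so minor.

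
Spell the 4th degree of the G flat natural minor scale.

Degree 4 takes the letter 3 steps above G, which is C.
In natural minor, degree 4 sits 5 semitones above the tonic. Gb + 5 semitones is pitch class 11, spelled on C as Cb.

Cb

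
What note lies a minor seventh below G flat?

Ab

G down a major seventh is Ab, so the target letter is A.
From Gb, a minor seventh is 10 semitones down: Ab.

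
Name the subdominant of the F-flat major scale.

Bbb

Degree 4 takes the letter 3 steps above F, which is B.
In major, degree 4 sits 5 semitones above the tonic. Fb + 5 semitones is pitch class 9, spelled on B as Bbb.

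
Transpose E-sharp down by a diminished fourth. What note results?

E down a perfect fourth is B, so the target letter is B.
From E#, a diminished fourth is 4 semitones down: B##.

B##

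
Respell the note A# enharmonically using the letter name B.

A# is pitch class 10. The letter B alone is pitch class 11.
To reach pitch class 10 from B requires an offset of -1 semitone, i.e. flat: Bb.

Bb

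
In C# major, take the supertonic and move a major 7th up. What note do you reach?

C##

The supertonic of C# major is D#.
A major seventh (11 semitones) above D# lands on the letter C, giving C##.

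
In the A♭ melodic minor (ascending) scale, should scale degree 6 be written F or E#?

F

Each scale degree takes a distinct letter name. Degree 6 of a scale on A must use the letter F.
F and E# are enharmonically the same pitch, but only F uses the letter F, so it is the correct spelling here.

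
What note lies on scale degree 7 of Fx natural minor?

The F## natural minor scale runs F## G## A# B# C## D# E#.
Degree 7 is E#.

E#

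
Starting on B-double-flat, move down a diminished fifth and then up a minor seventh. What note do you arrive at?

A diminished fifth down from Bbb is Eb (letter E, 6 semitones down).
A minor seventh up from Eb is Db (letter D, 10 semitones up).

Db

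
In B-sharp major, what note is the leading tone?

Degree 7 takes the letter 6 steps above B, which is A.
In major, degree 7 sits 11 semitones above the tonic. B# + 11 semitones is pitch class 11, spelled on A as A##.

A##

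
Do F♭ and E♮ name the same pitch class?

Yes

Fb is pitch class 4; E is pitch class 4.
All spellings map to pitch class 4, so they are enharmonically equivalent.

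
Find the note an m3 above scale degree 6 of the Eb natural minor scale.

Ebb

Scale degree 6 of Eb natural minor is Cb.
A minor third (3 semitones) above Cb lands on the letter E, giving Ebb.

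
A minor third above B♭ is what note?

A third above B lands on the letter D.
A minor third spans 3 semitones, so Bb moves to pitch class 1. On the letter D that is Db.

Db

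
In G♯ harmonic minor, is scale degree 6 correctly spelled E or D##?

E

Each scale degree takes a distinct letter name. Degree 6 of a scale on G must use the letter E.
E and D## are enharmonically the same pitch, but only E uses the letter E, so it is the correct spelling here.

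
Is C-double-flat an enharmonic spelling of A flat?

No

Two spellings are enharmonically equivalent only if they share a pitch class.
Here Cbb → 10, Ab → 8; 8 ≠ 10, so they are not.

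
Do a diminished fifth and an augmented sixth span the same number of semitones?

A diminished fifth spans 6 semitones; an augmented sixth spans 10.
The spans differ, so they are not enharmonic equivalents.

No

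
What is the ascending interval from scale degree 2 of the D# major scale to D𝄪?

Scale degree 2 of D# major is E#.
E# up to D##: letters E→D make it a seventh; 11 semitones makes it major.

major seventh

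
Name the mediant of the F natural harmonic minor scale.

Ab

Degree 3 takes the letter 2 steps above F, which is A.
In harmonic minor, degree 3 sits 3 semitones above the tonic. F + 3 semitones is pitch class 8, spelled on A as Ab.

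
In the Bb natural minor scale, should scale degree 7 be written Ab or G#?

Ab

Each scale degree takes a distinct letter name. Degree 7 of a scale on B must use the letter A.
Ab and G# are enharmonically the same pitch, but only Ab uses the letter A, so it is the correct spelling here.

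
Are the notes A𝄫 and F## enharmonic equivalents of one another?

Abb is pitch class 7; F## is pitch class 7.
All spellings map to pitch class 7, so they are enharmonically equivalent.

Yes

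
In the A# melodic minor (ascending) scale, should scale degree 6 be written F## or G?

Each scale degree takes a distinct letter name. Degree 6 of a scale on A must use the letter F.
F## and G are enharmonically the same pitch, but only F## uses the letter F, so it is the correct spelling here.

F##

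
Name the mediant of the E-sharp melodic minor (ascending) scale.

The E# melodic minor (ascending) scale runs E# F## G# A# B# C## D##.
Degree 3 is G#.

G#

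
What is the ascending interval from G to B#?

augmented third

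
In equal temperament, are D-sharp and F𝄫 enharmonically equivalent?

D# = pitch class 3 and Fbb = pitch class 3 — the same pitch class, so they are enharmonic equivalents.

Yes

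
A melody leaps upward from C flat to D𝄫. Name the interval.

The letter names run C→D, a span of 1 letter step, so the interval is some kind of second.
Cb to Dbb is 1 semitone. A major second is 2, so 1 makes it minor.

minor second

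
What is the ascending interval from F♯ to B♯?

Counting letters F–G–A–B gives a fourth.
F#→B# = 6 semitones, 1 wider than the perfect fourth (5), so augmented.

augmented fourth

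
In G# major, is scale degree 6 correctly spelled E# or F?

Each scale degree takes a distinct letter name. Degree 6 of a scale on G must use the letter E.
E# and F are enharmonically the same pitch, but only E# uses the letter E, so it is the correct spelling here.

E#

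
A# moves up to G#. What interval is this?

The letter names run A→G, a span of 6 letter steps, so the interval is some kind of seventh.
A# to G# is 10 semitones. A major seventh is 11, so 10 makes it minor.

minor seventh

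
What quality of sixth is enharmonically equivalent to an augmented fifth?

minor

An augmented fifth spans 8 semitones.
A sixth spanning 8 semitones is minor (the major sixth is 9).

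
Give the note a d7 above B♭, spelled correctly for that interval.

A seventh above B lands on the letter A.
A diminished seventh spans 9 semitones, so Bb moves to pitch class 7. On the letter A that is Abb.

Abb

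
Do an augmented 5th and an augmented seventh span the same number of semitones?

No

An augmented fifth spans 8 semitones; an augmented seventh spans 12.
The spans differ, so they are not enharmonic equivalents.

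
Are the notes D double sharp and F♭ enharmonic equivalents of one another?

Yes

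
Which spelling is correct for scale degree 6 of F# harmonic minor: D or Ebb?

D

Each scale degree takes a distinct letter name. Degree 6 of a scale on F must use the letter D.
D and Ebb are enharmonically the same pitch, but only D uses the letter D, so it is the correct spelling here.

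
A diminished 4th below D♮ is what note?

A#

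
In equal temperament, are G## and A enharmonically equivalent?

Yes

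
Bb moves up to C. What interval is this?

major second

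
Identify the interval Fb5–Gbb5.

minor second

The letter names run F→G, a span of 1 letter step, so the interval is some kind of second.
Fb to Gbb is 1 semitone. A major second is 2, so 1 makes it minor.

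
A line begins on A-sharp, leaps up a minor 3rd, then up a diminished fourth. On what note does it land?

F

A minor third up from A# is C# (letter C, 3 semitones up).
A diminished fourth up from C# is F (letter F, 4 semitones up).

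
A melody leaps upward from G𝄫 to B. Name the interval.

doubly augmented third

The letter names run G→B, a span of 2 letter steps, so the interval is some kind of third.
Gbb to B is 6 semitones. A major third is 4, so 6 makes it doubly augmented.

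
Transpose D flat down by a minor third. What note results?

A third below D lands on the letter B.
A minor third spans 3 semitones, so Db moves to pitch class 10. On the letter B that is Bb.

Bb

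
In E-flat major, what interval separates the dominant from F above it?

perfect fifth

The dominant of Eb major is Bb.
Bb up to F: letters B→F make it a fifth; 7 semitones makes it perfect.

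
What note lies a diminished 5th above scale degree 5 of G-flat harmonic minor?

Scale degree 5 of Gb harmonic minor is Db.
A diminished fifth (6 semitones) above Db lands on the letter A, giving Abb.

Abb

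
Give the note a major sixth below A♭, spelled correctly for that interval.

A down a major sixth is C, so the target letter is C.
From Ab, a major sixth is 9 semitones down: Cb.

Cb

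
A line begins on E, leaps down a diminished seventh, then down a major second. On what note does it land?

E#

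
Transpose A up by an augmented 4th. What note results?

A up a perfect fourth is D, so the target letter is D.
From A, an augmented fourth is 6 semitones up: D#.

D#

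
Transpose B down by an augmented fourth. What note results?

F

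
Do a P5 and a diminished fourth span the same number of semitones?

No

A perfect fifth spans 7 semitones; a diminished fourth spans 4.
The spans differ, so they are not enharmonic equivalents.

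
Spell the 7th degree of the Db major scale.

C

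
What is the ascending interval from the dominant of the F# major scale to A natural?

minor sixth

The dominant of F# major is C#.
C# up to A: letters C→A make it a sixth; 8 semitones makes it minor.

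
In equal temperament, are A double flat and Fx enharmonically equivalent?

Yes

Abb is pitch class 7; F## is pitch class 7.
All spellings map to pitch class 7, so they are enharmonically equivalent.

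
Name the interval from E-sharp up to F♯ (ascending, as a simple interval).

minor second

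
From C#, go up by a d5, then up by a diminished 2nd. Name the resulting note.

A diminished fifth up from C# is G (letter G, 6 semitones up).
A diminished second up from G is Abb (letter A, 0 semitones up).

Abb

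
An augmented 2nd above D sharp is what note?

A second above D lands on the letter E.
An augmented second spans 3 semitones, so D# moves to pitch class 6. On the letter E that is E##.

E##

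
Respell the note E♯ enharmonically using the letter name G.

Gbb

E# is pitch class 5. The letter G alone is pitch class 7.
To reach pitch class 5 from G requires an offset of -2 semitones, i.e. double flat: Gbb.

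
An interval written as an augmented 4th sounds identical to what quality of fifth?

diminished

An augmented fourth spans 6 semitones.
A fifth spanning 6 semitones is diminished (the perfect fifth is 7).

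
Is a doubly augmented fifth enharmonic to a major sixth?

A doubly augmented fifth spans 9 semitones; a major sixth spans 9.
They are enharmonically equivalent.

Yes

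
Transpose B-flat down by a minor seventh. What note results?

A seventh below B lands on the letter C.
A minor seventh spans 10 semitones, so Bb moves to pitch class 0. On the letter C that is C.

C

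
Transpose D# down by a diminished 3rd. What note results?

B##

D down a major third is Bb, so the target letter is B.
From D#, a diminished third is 2 semitones down: B##.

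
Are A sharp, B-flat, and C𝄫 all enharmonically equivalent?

Yes

A# is pitch class 10; Bb is pitch class 10; Cbb is pitch class 10.
All spellings map to pitch class 10, so they are enharmonically equivalent.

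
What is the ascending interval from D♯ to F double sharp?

The letter names run D→F, a span of 2 letter steps, so the interval is some kind of third.
D# to F## is 4 semitones. A major third is 4, so 4 makes it major.

major third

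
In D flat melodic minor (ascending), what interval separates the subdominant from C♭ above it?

perfect fourth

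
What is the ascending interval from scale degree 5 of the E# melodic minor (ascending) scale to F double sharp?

perfect fifth

Scale degree 5 of E# melodic minor (ascending) is B#.
B# up to F##: letters B→F make it a fifth; 7 semitones makes it perfect.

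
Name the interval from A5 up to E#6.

Counting letters A–B–C–D–E gives a fifth.
A→E# = 8 semitones, 1 wider than the perfect fifth (7), so augmented.

augmented fifth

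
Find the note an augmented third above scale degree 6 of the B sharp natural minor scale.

Scale degree 6 of B# natural minor is G#.
An augmented third (5 semitones) above G# lands on the letter B, giving B##.

B##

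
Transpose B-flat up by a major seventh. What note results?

B up a major seventh is A#, so the target letter is A.
From Bb, a major seventh is 11 semitones up: A.

A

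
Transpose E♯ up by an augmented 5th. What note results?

B##

A fifth above E lands on the letter B.
An augmented fifth spans 8 semitones, so E# moves to pitch class 1. On the letter B that is B##.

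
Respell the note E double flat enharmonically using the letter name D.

D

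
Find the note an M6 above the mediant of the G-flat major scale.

The mediant of Gb major is Bb.
A major sixth (9 semitones) above Bb lands on the letter G, giving G.

G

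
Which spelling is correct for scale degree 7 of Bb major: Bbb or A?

Each scale degree takes a distinct letter name. Degree 7 of a scale on B must use the letter A.
A and Bbb are enharmonically the same pitch, but only A uses the letter A, so it is the correct spelling here.

A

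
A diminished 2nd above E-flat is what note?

A second above E lands on the letter F.
A diminished second spans 0 semitones, so Eb moves to pitch class 3. On the letter F that is Fbb.

Fbb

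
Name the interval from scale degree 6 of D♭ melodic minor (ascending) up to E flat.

perfect fourth

Scale degree 6 of Db melodic minor (ascending) is Bb.
Bb up to Eb: letters B→E make it a fourth; 5 semitones makes it perfect.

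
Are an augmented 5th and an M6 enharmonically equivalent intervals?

No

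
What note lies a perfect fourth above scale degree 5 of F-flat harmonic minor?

Scale degree 5 of Fb harmonic minor is Cb.
A perfect fourth (5 semitones) above Cb lands on the letter F, giving Fb.

Fb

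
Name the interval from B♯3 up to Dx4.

major third

Counting letters B–C–D gives a third.
B#→D## = 4 semitones, exactly the major third.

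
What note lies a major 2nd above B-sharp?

A second above B lands on the letter C.
A major second spans 2 semitones, so B# moves to pitch class 2. On the letter C that is C##.

C##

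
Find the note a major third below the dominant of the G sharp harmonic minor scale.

B

The dominant of G# harmonic minor is D#.
A major third (4 semitones) below D# lands on the letter B, giving B.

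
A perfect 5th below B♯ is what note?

E#

A fifth below B lands on the letter E.
A perfect fifth spans 7 semitones, so B# moves to pitch class 5. On the letter E that is E#.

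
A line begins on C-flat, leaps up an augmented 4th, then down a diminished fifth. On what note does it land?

B

An augmented fourth up from Cb is F (letter F, 6 semitones up).
A diminished fifth down from F is B (letter B, 6 semitones down).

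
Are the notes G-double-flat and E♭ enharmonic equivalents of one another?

Gbb is pitch class 5; Eb is pitch class 3.
The pitch classes differ (5 vs. 3), so they are not enharmonic equivalents.

No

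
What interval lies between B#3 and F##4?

perfect fifth

Counting letters B–C–D–E–F gives a fifth.
B#→F## = 7 semitones, exactly the perfect fifth.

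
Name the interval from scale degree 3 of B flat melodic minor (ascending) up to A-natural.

augmented fifth

Scale degree 3 of Bb melodic minor (ascending) is Db.
Db up to A: letters D→A make it a fifth; 8 semitones makes it augmented.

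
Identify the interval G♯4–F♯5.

minor seventh

The letter names run G→F, a span of 6 letter steps, so the interval is some kind of seventh.
G# to F# is 10 semitones. A major seventh is 11, so 10 makes it minor.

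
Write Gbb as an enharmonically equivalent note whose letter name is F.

F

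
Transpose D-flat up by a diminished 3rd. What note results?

A third above D lands on the letter F.
A diminished third spans 2 semitones, so Db moves to pitch class 3. On the letter F that is Fbb.

Fbb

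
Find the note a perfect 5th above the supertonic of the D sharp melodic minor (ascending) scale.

B#

The supertonic of D# melodic minor (ascending) is E#.
A perfect fifth (7 semitones) above E# lands on the letter B, giving B#.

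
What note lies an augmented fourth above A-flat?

D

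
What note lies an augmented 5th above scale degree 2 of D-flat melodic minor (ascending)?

B

Scale degree 2 of Db melodic minor (ascending) is Eb.
An augmented fifth (8 semitones) above Eb lands on the letter B, giving B.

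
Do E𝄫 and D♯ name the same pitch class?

Ebb is pitch class 2; D# is pitch class 3.
The pitch classes differ (2 vs. 3), so they are not enharmonic equivalents.

No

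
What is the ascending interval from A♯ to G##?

major seventh

The letter names run A→G, a span of 6 letter steps, so the interval is some kind of seventh.
A# to G## is 11 semitones. A major seventh is 11, so 11 makes it major.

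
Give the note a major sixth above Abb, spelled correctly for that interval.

A sixth above A lands on the letter F.
A major sixth spans 9 semitones, so Abb moves to pitch class 4. On the letter F that is Fb.

Fb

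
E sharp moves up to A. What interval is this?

diminished fourth

The letter names run E→A, a span of 3 letter steps, so the interval is some kind of fourth.
E# to A is 4 semitones. A perfect fourth is 5, so 4 makes it diminished.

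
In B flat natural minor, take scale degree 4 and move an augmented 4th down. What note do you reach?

Scale degree 4 of Bb natural minor is Eb.
An augmented fourth (6 semitones) below Eb lands on the letter B, giving Bbb.

Bbb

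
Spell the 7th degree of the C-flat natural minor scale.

The Cb natural minor scale runs Cb Db Ebb Fb Gb Abb Bbb.
Degree 7 is Bbb.

Bbb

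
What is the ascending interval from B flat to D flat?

Counting letters B–C–D gives a third.
Bb→Db = 3 semitones, 1 narrower than the major third (4), so minor.

minor third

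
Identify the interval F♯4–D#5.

major sixth

The letter names run F→D, a span of 5 letter steps, so the interval is some kind of sixth.
F# to D# is 9 semitones. A major sixth is 9, so 9 makes it major.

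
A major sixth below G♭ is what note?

Bbb

A sixth below G lands on the letter B.
A major sixth spans 9 semitones, so Gb moves to pitch class 9. On the letter B that is Bbb.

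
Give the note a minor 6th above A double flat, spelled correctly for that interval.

Fbb

A sixth above A lands on the letter F.
A minor sixth spans 8 semitones, so Abb moves to pitch class 3. On the letter F that is Fbb.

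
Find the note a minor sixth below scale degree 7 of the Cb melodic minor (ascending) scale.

Scale degree 7 of Cb melodic minor (ascending) is Bb.
A minor sixth (8 semitones) below Bb lands on the letter D, giving D.

D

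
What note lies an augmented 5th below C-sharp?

C down a perfect fifth is F, so the target letter is F.
From C#, an augmented fifth is 8 semitones down: F.

F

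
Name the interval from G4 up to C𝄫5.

Counting letters G–A–B–C gives a fourth.
G→Cbb = 3 semitones, 2 narrower than the perfect fourth (5), so doubly diminished.

doubly diminished fourth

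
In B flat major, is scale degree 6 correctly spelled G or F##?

G

Each scale degree takes a distinct letter name. Degree 6 of a scale on B must use the letter G.
G and F## are enharmonically the same pitch, but only G uses the letter G, so it is the correct spelling here.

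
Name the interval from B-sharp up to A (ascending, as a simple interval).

Counting letters B–C–D–E–F–G–A gives a seventh.
B#→A = 9 semitones, 2 narrower than the major seventh (11), so diminished.

diminished seventh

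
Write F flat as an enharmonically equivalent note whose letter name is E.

E

Plain E sits at the same pitch as Fb, so on the letter E the same pitch needs a natural: E.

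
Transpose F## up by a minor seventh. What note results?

E#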